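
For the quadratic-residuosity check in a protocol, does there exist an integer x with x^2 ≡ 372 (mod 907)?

Factor out 2: 372 = 2^2·93. Since 907 ≡ 3 (mod 8), (2/907) = -1, and (2/907)^2 = +1. Now have (93/907).
93 ≡ 1 (mod 4), so quadratic reciprocity gives (93/907) = (907/93). Reduce: 907 ≡ 70 (mod 93). Now have (70/93).
Factor out 2: 70 = 2·35. Since 93 ≡ 5 (mod 8), (2/93) = -1. Now have -(35/93).
93 ≡ 1 (mod 4), so quadratic reciprocity gives (35/93) = (93/35). Reduce: 93 ≡ 23 (mod 35). Now have -(23/35).
Both 23 ≡ 3 and 35 ≡ 3 (mod 4), so reciprocity gives (23/35) = -(35/23). Reduce: 35 ≡ 12 (mod 23). Now have (12/23).
Factor out 2: 12 = 2^2·3. Since 23 ≡ 7 (mod 8), (2/23) = +1, and (2/23)^2 = +1. Now have (3/23).
Both 3 ≡ 3 and 23 ≡ 3 (mod 4), so reciprocity gives (3/23) = -(23/3). Reduce: 23 ≡ 2 (mod 3). Now have -(2/3).
Factor out 2: 2 = 2. Since 3 ≡ 3 (mod 8), (2/3) = -1. Now have (1/3).
(1/3) = 1. Collecting the sign factors: 1.
(372/907) = 1, and 907 is prime, so 372 is a quadratic residue mod 907.

yes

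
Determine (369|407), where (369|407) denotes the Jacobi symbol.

-1

369 ≡ 1 (mod 4), so quadratic reciprocity gives (369|407) = (407|369). Reduce: 407 ≡ 38 (mod 369). Now have (38|369).
Factor out 2: 38 = 2·19. Since 369 ≡ 1 (mod 8), (2|369) = +1. Now have (19|369).
369 ≡ 1 (mod 4), so quadratic reciprocity gives (19|369) = (369|19). Reduce: 369 ≡ 8 (mod 19). Now have (8|19).
Factor out 2: 8 = 2^3. Since 19 ≡ 3 (mod 8), (2|19) = -1, and (2|19)^3 = -1. Now have -(1|19).
(1|19) = 1. Collecting the sign factors: -1.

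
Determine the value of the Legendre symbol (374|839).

Factor out 2: 374 = 2·187. Since 839 ≡ 7 (mod 8), (2|839) = +1. Now have (187|839).
Both 187 ≡ 3 and 839 ≡ 3 (mod 4), so reciprocity gives (187|839) = -(839|187). Reduce: 839 ≡ 91 (mod 187). Now have -(91|187).
Both 91 ≡ 3 and 187 ≡ 3 (mod 4), so reciprocity gives (91|187) = -(187|91). Reduce: 187 ≡ 5 (mod 91). Now have (5|91).
5 ≡ 1 (mod 4), so quadratic reciprocity gives (5|91) = (91|5). Reduce: 91 ≡ 1 (mod 5). Now have (1|5).
(1|5) = 1. Collecting the sign factors: 1.

1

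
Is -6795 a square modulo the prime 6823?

yes

(-6795/6823)
  = (28/6823)    [-6795 ≡ 28 mod 6823]
  = (7/6823)    [6823 ≡ 7 mod 8 ⇒ (2/6823)^2 = +1]
  = -(6823/7)    [QR: both ≡ 3 mod 4, sign flips]
  = -(5/7)    [6823 ≡ 5 mod 7]
  = -(7/5)    [QR: 5 ≡ 1 mod 4, sign kept]
  = -(2/5)    [7 ≡ 2 mod 5]
  = (1/5)    [5 ≡ 5 mod 8 ⇒ (2/5) = -1]
  = 1    [(1/5) = 1]
The Legendre symbol is 1, so x^2 ≡ -6795 (mod 6823) has solution.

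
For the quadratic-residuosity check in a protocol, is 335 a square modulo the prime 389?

389 ≡ 1 (mod 4), so quadratic reciprocity gives (335/389) = (389/335). Reduce: 389 ≡ 54 (mod 335). Now have (54/335).
Factor out 2: 54 = 2·27. Since 335 ≡ 7 (mod 8), (2/335) = +1. Now have (27/335).
Both 27 ≡ 3 and 335 ≡ 3 (mod 4), so reciprocity gives (27/335) = -(335/27). Reduce: 335 ≡ 11 (mod 27). Now have -(11/27).
Both 11 ≡ 3 and 27 ≡ 3 (mod 4), so reciprocity gives (11/27) = -(27/11). Reduce: 27 ≡ 5 (mod 11). Now have (5/11).
5 ≡ 1 (mod 4), so quadratic reciprocity gives (5/11) = (11/5). Reduce: 11 ≡ 1 (mod 5). Now have (1/5).
(1/5) = 1. Collecting the sign factors: 1.
The Legendre symbol is 1, so x^2 ≡ 335 (mod 389) has solution.

yes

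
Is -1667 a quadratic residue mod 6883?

no

(-1667|6883)
  = (5216|6883)    [-1667 ≡ 5216 mod 6883]
  = -(163|6883)    [6883 ≡ 3 mod 8 ⇒ (2|6883)^5 = -1]
  = (6883|163)    [QR: both ≡ 3 mod 4, sign flips]
  = (37|163)    [6883 ≡ 37 mod 163]
  = (163|37)    [QR: 37 ≡ 1 mod 4, sign kept]
  = (15|37)    [163 ≡ 15 mod 37]
  = (37|15)    [QR: 37 ≡ 1 mod 4, sign kept]
  = (7|15)    [37 ≡ 7 mod 15]
  = -(15|7)    [QR: both ≡ 3 mod 4, sign flips]
  = -(1|7)    [15 ≡ 1 mod 7]
  = -1    [(1|7) = 1]
(-1667|6883) = -1, and 6883 is prime, so -1667 is not a quadratic residue mod 6883.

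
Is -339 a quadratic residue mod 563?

no

Pull out -1: (-339/563) = (-1/563)·(339/563). Since 563 ≡ 3 (mod 4), (-1/563) = -1. Now have -(339/563).
Both 339 ≡ 3 and 563 ≡ 3 (mod 4), so reciprocity gives (339/563) = -(563/339). Reduce: 563 ≡ 224 (mod 339). Now have (224/339).
Factor out 2: 224 = 2^5·7. Since 339 ≡ 3 (mod 8), (2/339) = -1, and (2/339)^5 = -1. Now have -(7/339).
Both 7 ≡ 3 and 339 ≡ 3 (mod 4), so reciprocity gives (7/339) = -(339/7). Reduce: 339 ≡ 3 (mod 7). Now have (3/7).
Both 3 ≡ 3 and 7 ≡ 3 (mod 4), so reciprocity gives (3/7) = -(7/3). Reduce: 7 ≡ 1 (mod 3). Now have -(1/3).
(1/3) = 1. Collecting the sign factors: -1.
The Legendre symbol is -1, so x^2 ≡ -339 (mod 563) has no solution.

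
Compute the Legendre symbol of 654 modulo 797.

1

(654/797)
  = -(327/797)    [797 ≡ 5 mod 8 ⇒ (2/797) = -1]
  = -(797/327)    [QR: 797 ≡ 1 mod 4, sign kept]
  = -(143/327)    [797 ≡ 143 mod 327]
  = (327/143)    [QR: both ≡ 3 mod 4, sign flips]
  = (41/143)    [327 ≡ 41 mod 143]
  = (143/41)    [QR: 41 ≡ 1 mod 4, sign kept]
  = (20/41)    [143 ≡ 20 mod 41]
  = (5/41)    [41 ≡ 1 mod 8 ⇒ (2/41)^2 = +1]
  = (41/5)    [QR: 5 ≡ 1 mod 4, sign kept]
  = (1/5)    [41 ≡ 1 mod 5]
  = 1    [(1/5) = 1]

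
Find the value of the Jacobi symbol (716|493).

(716|493)
  = (223|493)    [716 ≡ 223 mod 493]
  = (493|223)    [QR: 493 ≡ 1 mod 4, sign kept]
  = (47|223)    [493 ≡ 47 mod 223]
  = -(223|47)    [QR: both ≡ 3 mod 4, sign flips]
  = -(35|47)    [223 ≡ 35 mod 47]
  = (47|35)    [QR: both ≡ 3 mod 4, sign flips]
  = (12|35)    [47 ≡ 12 mod 35]
  = (3|35)    [35 ≡ 3 mod 8 ⇒ (2|35)^2 = +1]
  = -(35|3)    [QR: both ≡ 3 mod 4, sign flips]
  = -(2|3)    [35 ≡ 2 mod 3]
  = (1|3)    [3 ≡ 3 mod 8 ⇒ (2|3) = -1]
  = 1    [(1|3) = 1]

1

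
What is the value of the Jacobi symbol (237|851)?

(237|851)
  = (851|237)    [QR: 237 ≡ 1 mod 4, sign kept]
  = (140|237)    [851 ≡ 140 mod 237]
  = (35|237)    [237 ≡ 5 mod 8 ⇒ (2|237)^2 = +1]
  = (237|35)    [QR: 237 ≡ 1 mod 4, sign kept]
  = (27|35)    [237 ≡ 27 mod 35]
  = -(35|27)    [QR: both ≡ 3 mod 4, sign flips]
  = -(8|27)    [35 ≡ 8 mod 27]
  = (1|27)    [27 ≡ 3 mod 8 ⇒ (2|27)^3 = -1]
  = 1    [(1|27) = 1]

1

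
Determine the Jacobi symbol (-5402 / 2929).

-1

(-5402 / 2929)
  = (456 / 2929)    [-5402 ≡ 456 mod 2929]
  = (57 / 2929)    [2929 ≡ 1 mod 8 ⇒ (2 / 2929)^3 = +1]
  = (2929 / 57)    [QR: 57 ≡ 1 mod 4, sign kept]
  = (22 / 57)    [2929 ≡ 22 mod 57]
  = (11 / 57)    [57 ≡ 1 mod 8 ⇒ (2 / 57) = +1]
  = (57 / 11)    [QR: 57 ≡ 1 mod 4, sign kept]
  = (2 / 11)    [57 ≡ 2 mod 11]
  = -(1 / 11)    [11 ≡ 3 mod 8 ⇒ (2 / 11) = -1]
  = -1    [(1 / 11) = 1]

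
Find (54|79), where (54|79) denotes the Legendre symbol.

(54|79)
  = (27|79)    [79 ≡ 7 mod 8 ⇒ (2|79) = +1]
  = -(79|27)    [QR: both ≡ 3 mod 4, sign flips]
  = -(25|27)    [79 ≡ 25 mod 27]
  = -(27|25)    [QR: 25 ≡ 1 mod 4, sign kept]
  = -(2|25)    [27 ≡ 2 mod 25]
  = -(1|25)    [25 ≡ 1 mod 8 ⇒ (2|25) = +1]
  = -1    [(1|25) = 1]

-1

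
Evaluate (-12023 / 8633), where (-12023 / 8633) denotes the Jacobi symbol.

(-12023 / 8633)
  = (5243 / 8633)    [-12023 ≡ 5243 mod 8633]
  = (8633 / 5243)    [QR: 8633 ≡ 1 mod 4, sign kept]
  = (3390 / 5243)    [8633 ≡ 3390 mod 5243]
  = -(1695 / 5243)    [5243 ≡ 3 mod 8 ⇒ (2 / 5243) = -1]
  = (5243 / 1695)    [QR: both ≡ 3 mod 4, sign flips]
  = (158 / 1695)    [5243 ≡ 158 mod 1695]
  = (79 / 1695)    [1695 ≡ 7 mod 8 ⇒ (2 / 1695) = +1]
  = -(1695 / 79)    [QR: both ≡ 3 mod 4, sign flips]
  = -(36 / 79)    [1695 ≡ 36 mod 79]
  = -(9 / 79)    [79 ≡ 7 mod 8 ⇒ (2 / 79)^2 = +1]
  = -(79 / 9)    [QR: 9 ≡ 1 mod 4, sign kept]
  = -(7 / 9)    [79 ≡ 7 mod 9]
  = -(9 / 7)    [QR: 9 ≡ 1 mod 4, sign kept]
  = -(2 / 7)    [9 ≡ 2 mod 7]
  = -(1 / 7)    [7 ≡ 7 mod 8 ⇒ (2 / 7) = +1]
  = -1    [(1 / 7) = 1]

-1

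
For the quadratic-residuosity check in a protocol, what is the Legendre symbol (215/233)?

233 ≡ 1 (mod 4), so quadratic reciprocity gives (215/233) = (233/215). Reduce: 233 ≡ 18 (mod 215). Now have (18/215).
Factor out 2: 18 = 2·9. Since 215 ≡ 7 (mod 8), (2/215) = +1. Now have (9/215).
9 ≡ 1 (mod 4), so quadratic reciprocity gives (9/215) = (215/9). Reduce: 215 ≡ 8 (mod 9). Now have (8/9).
Factor out 2: 8 = 2^3. Since 9 ≡ 1 (mod 8), (2/9) = +1, and (2/9)^3 = +1. Now have (1/9).
(1/9) = 1. Collecting the sign factors: 1.

1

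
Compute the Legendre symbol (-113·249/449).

By multiplicativity, (-113·249/449) = (-113/449)·(249/449).
First factor (-113/449):
(-113/449)
  = (336/449)    [-113 ≡ 336 mod 449]
  = (21/449)    [449 ≡ 1 mod 8 ⇒ (2/449)^4 = +1]
  = (449/21)    [QR: 21 ≡ 1 mod 4, sign kept]
  = (8/21)    [449 ≡ 8 mod 21]
  = -(1/21)    [21 ≡ 5 mod 8 ⇒ (2/21)^3 = -1]
  = -1    [(1/21) = 1]
Second factor (249/449):
(249/449)
  = (449/249)    [QR: 249 ≡ 1 mod 4, sign kept]
  = (200/249)    [449 ≡ 200 mod 249]
  = (25/249)    [249 ≡ 1 mod 8 ⇒ (2/249)^3 = +1]
  = (249/25)    [QR: 25 ≡ 1 mod 4, sign kept]
  = (24/25)    [249 ≡ 24 mod 25]
  = (3/25)    [25 ≡ 1 mod 8 ⇒ (2/25)^3 = +1]
  = (25/3)    [QR: 25 ≡ 1 mod 4, sign kept]
  = (1/3)    [25 ≡ 1 mod 3]
  = 1    [(1/3) = 1]
Product: (-1)·(1) = -1.

-1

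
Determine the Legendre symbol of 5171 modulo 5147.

Reduce the numerator: 5171 ≡ 24 (mod 5147), so (5171/5147) = (24/5147).
Factor out 2: 24 = 2^3·3. Since 5147 ≡ 3 (mod 8), (2/5147) = -1, and (2/5147)^3 = -1. Now have -(3/5147).
Both 3 ≡ 3 and 5147 ≡ 3 (mod 4), so reciprocity gives (3/5147) = -(5147/3). Reduce: 5147 ≡ 2 (mod 3). Now have (2/3).
Factor out 2: 2 = 2. Since 3 ≡ 3 (mod 8), (2/3) = -1. Now have -(1/3).
(1/3) = 1. Collecting the sign factors: -1.

-1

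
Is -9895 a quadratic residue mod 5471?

no

(-9895|5471)
  = -(9895|5471)    [5471 ≡ 3 mod 4 ⇒ (-1|5471) = -1]
  = -(4424|5471)    [9895 ≡ 4424 mod 5471]
  = -(553|5471)    [5471 ≡ 7 mod 8 ⇒ (2|5471)^3 = +1]
  = -(5471|553)    [QR: 553 ≡ 1 mod 4, sign kept]
  = -(494|553)    [5471 ≡ 494 mod 553]
  = -(247|553)    [553 ≡ 1 mod 8 ⇒ (2|553) = +1]
  = -(553|247)    [QR: 553 ≡ 1 mod 4, sign kept]
  = -(59|247)    [553 ≡ 59 mod 247]
  = (247|59)    [QR: both ≡ 3 mod 4, sign flips]
  = (11|59)    [247 ≡ 11 mod 59]
  = -(59|11)    [QR: both ≡ 3 mod 4, sign flips]
  = -(4|11)    [59 ≡ 4 mod 11]
  = -(1|11)    [11 ≡ 3 mod 8 ⇒ (2|11)^2 = +1]
  = -1    [(1|11) = 1]
(-9895|5471) = -1, and 5471 is prime, so -9895 is not a quadratic residue mod 5471.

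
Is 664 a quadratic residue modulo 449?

no

(664|449)
  = (215|449)    [664 ≡ 215 mod 449]
  = (449|215)    [QR: 449 ≡ 1 mod 4, sign kept]
  = (19|215)    [449 ≡ 19 mod 215]
  = -(215|19)    [QR: both ≡ 3 mod 4, sign flips]
  = -(6|19)    [215 ≡ 6 mod 19]
  = (3|19)    [19 ≡ 3 mod 8 ⇒ (2|19) = -1]
  = -(19|3)    [QR: both ≡ 3 mod 4, sign flips]
  = -(1|3)    [19 ≡ 1 mod 3]
  = -1    [(1|3) = 1]
The Legendre symbol is -1, so x^2 ≡ 664 (mod 449) has no solution.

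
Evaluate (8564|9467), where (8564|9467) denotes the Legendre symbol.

Factor out 2: 8564 = 2^2·2141. Since 9467 ≡ 3 (mod 8), (2|9467) = -1, and (2|9467)^2 = +1. Now have (2141|9467).
2141 ≡ 1 (mod 4), so quadratic reciprocity gives (2141|9467) = (9467|2141). Reduce: 9467 ≡ 903 (mod 2141). Now have (903|2141).
2141 ≡ 1 (mod 4), so quadratic reciprocity gives (903|2141) = (2141|903). Reduce: 2141 ≡ 335 (mod 903). Now have (335|903).
Both 335 ≡ 3 and 903 ≡ 3 (mod 4), so reciprocity gives (335|903) = -(903|335). Reduce: 903 ≡ 233 (mod 335). Now have -(233|335).
233 ≡ 1 (mod 4), so quadratic reciprocity gives (233|335) = (335|233). Reduce: 335 ≡ 102 (mod 233). Now have -(102|233).
Factor out 2: 102 = 2·51. Since 233 ≡ 1 (mod 8), (2|233) = +1. Now have -(51|233).
233 ≡ 1 (mod 4), so quadratic reciprocity gives (51|233) = (233|51). Reduce: 233 ≡ 29 (mod 51). Now have -(29|51).
29 ≡ 1 (mod 4), so quadratic reciprocity gives (29|51) = (51|29). Reduce: 51 ≡ 22 (mod 29). Now have -(22|29).
Factor out 2: 22 = 2·11. Since 29 ≡ 5 (mod 8), (2|29) = -1. Now have (11|29).
29 ≡ 1 (mod 4), so quadratic reciprocity gives (11|29) = (29|11). Reduce: 29 ≡ 7 (mod 11). Now have (7|11).
Both 7 ≡ 3 and 11 ≡ 3 (mod 4), so reciprocity gives (7|11) = -(11|7). Reduce: 11 ≡ 4 (mod 7). Now have -(4|7).
Factor out 2: 4 = 2^2. Since 7 ≡ 7 (mod 8), (2|7) = +1, and (2|7)^2 = +1. Now have -(1|7).
(1|7) = 1. Collecting the sign factors: -1.

-1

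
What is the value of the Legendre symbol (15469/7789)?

-1

(15469/7789)
  = (7680/7789)    [15469 ≡ 7680 mod 7789]
  = -(15/7789)    [7789 ≡ 5 mod 8 ⇒ (2/7789)^9 = -1]
  = -(7789/15)    [QR: 7789 ≡ 1 mod 4, sign kept]
  = -(4/15)    [7789 ≡ 4 mod 15]
  = -(1/15)    [15 ≡ 7 mod 8 ⇒ (2/15)^2 = +1]
  = -1    [(1/15) = 1]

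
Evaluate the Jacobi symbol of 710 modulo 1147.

1

Factor out 2: 710 = 2·355. Since 1147 ≡ 3 (mod 8), (2 / 1147) = -1. Now have -(355 / 1147).
Both 355 ≡ 3 and 1147 ≡ 3 (mod 4), so reciprocity gives (355 / 1147) = -(1147 / 355). Reduce: 1147 ≡ 82 (mod 355). Now have (82 / 355).
Factor out 2: 82 = 2·41. Since 355 ≡ 3 (mod 8), (2 / 355) = -1. Now have -(41 / 355).
41 ≡ 1 (mod 4), so quadratic reciprocity gives (41 / 355) = (355 / 41). Reduce: 355 ≡ 27 (mod 41). Now have -(27 / 41).
41 ≡ 1 (mod 4), so quadratic reciprocity gives (27 / 41) = (41 / 27). Reduce: 41 ≡ 14 (mod 27). Now have -(14 / 27).
Factor out 2: 14 = 2·7. Since 27 ≡ 3 (mod 8), (2 / 27) = -1. Now have (7 / 27).
Both 7 ≡ 3 and 27 ≡ 3 (mod 4), so reciprocity gives (7 / 27) = -(27 / 7). Reduce: 27 ≡ 6 (mod 7). Now have -(6 / 7).
Factor out 2: 6 = 2·3. Since 7 ≡ 7 (mod 8), (2 / 7) = +1. Now have -(3 / 7).
Both 3 ≡ 3 and 7 ≡ 3 (mod 4), so reciprocity gives (3 / 7) = -(7 / 3). Reduce: 7 ≡ 1 (mod 3). Now have (1 / 3).
(1 / 3) = 1. Collecting the sign factors: 1.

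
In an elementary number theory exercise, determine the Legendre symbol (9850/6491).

-1

Reduce the numerator: 9850 ≡ 3359 (mod 6491), so (9850/6491) = (3359/6491).
Both 3359 ≡ 3 and 6491 ≡ 3 (mod 4), so reciprocity gives (3359/6491) = -(6491/3359). Reduce: 6491 ≡ 3132 (mod 3359). Now have -(3132/3359).
Factor out 2: 3132 = 2^2·783. Since 3359 ≡ 7 (mod 8), (2/3359) = +1, and (2/3359)^2 = +1. Now have -(783/3359).
Both 783 ≡ 3 and 3359 ≡ 3 (mod 4), so reciprocity gives (783/3359) = -(3359/783). Reduce: 3359 ≡ 227 (mod 783). Now have (227/783).
Both 227 ≡ 3 and 783 ≡ 3 (mod 4), so reciprocity gives (227/783) = -(783/227). Reduce: 783 ≡ 102 (mod 227). Now have -(102/227).
Factor out 2: 102 = 2·51. Since 227 ≡ 3 (mod 8), (2/227) = -1. Now have (51/227).
Both 51 ≡ 3 and 227 ≡ 3 (mod 4), so reciprocity gives (51/227) = -(227/51). Reduce: 227 ≡ 23 (mod 51). Now have -(23/51).
Both 23 ≡ 3 and 51 ≡ 3 (mod 4), so reciprocity gives (23/51) = -(51/23). Reduce: 51 ≡ 5 (mod 23). Now have (5/23).
5 ≡ 1 (mod 4), so quadratic reciprocity gives (5/23) = (23/5). Reduce: 23 ≡ 3 (mod 5). Now have (3/5).
5 ≡ 1 (mod 4), so quadratic reciprocity gives (3/5) = (5/3). Reduce: 5 ≡ 2 (mod 3). Now have (2/3).
Factor out 2: 2 = 2. Since 3 ≡ 3 (mod 8), (2/3) = -1. Now have -(1/3).
(1/3) = 1. Collecting the sign factors: -1.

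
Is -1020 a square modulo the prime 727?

no

Reduce the numerator: -1020 ≡ 434 (mod 727), so (-1020/727) = (434/727).
Factor out 2: 434 = 2·217. Since 727 ≡ 7 (mod 8), (2/727) = +1. Now have (217/727).
217 ≡ 1 (mod 4), so quadratic reciprocity gives (217/727) = (727/217). Reduce: 727 ≡ 76 (mod 217). Now have (76/217).
Factor out 2: 76 = 2^2·19. Since 217 ≡ 1 (mod 8), (2/217) = +1, and (2/217)^2 = +1. Now have (19/217).
217 ≡ 1 (mod 4), so quadratic reciprocity gives (19/217) = (217/19). Reduce: 217 ≡ 8 (mod 19). Now have (8/19).
Factor out 2: 8 = 2^3. Since 19 ≡ 3 (mod 8), (2/19) = -1, and (2/19)^3 = -1. Now have -(1/19).
(1/19) = 1. Collecting the sign factors: -1.
(-1020/727) = -1, and 727 is prime, so -1020 is not a quadratic residue mod 727.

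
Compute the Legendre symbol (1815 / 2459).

Both 1815 ≡ 3 and 2459 ≡ 3 (mod 4), so reciprocity gives (1815 / 2459) = -(2459 / 1815). Reduce: 2459 ≡ 644 (mod 1815). Now have -(644 / 1815).
Factor out 2: 644 = 2^2·161. Since 1815 ≡ 7 (mod 8), (2 / 1815) = +1, and (2 / 1815)^2 = +1. Now have -(161 / 1815).
161 ≡ 1 (mod 4), so quadratic reciprocity gives (161 / 1815) = (1815 / 161). Reduce: 1815 ≡ 44 (mod 161). Now have -(44 / 161).
Factor out 2: 44 = 2^2·11. Since 161 ≡ 1 (mod 8), (2 / 161) = +1, and (2 / 161)^2 = +1. Now have -(11 / 161).
161 ≡ 1 (mod 4), so quadratic reciprocity gives (11 / 161) = (161 / 11). Reduce: 161 ≡ 7 (mod 11). Now have -(7 / 11).
Both 7 ≡ 3 and 11 ≡ 3 (mod 4), so reciprocity gives (7 / 11) = -(11 / 7). Reduce: 11 ≡ 4 (mod 7). Now have (4 / 7).
Factor out 2: 4 = 2^2. Since 7 ≡ 7 (mod 8), (2 / 7) = +1, and (2 / 7)^2 = +1. Now have (1 / 7).
(1 / 7) = 1. Collecting the sign factors: 1.

1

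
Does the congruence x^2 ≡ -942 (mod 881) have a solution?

yes

(-942/881)
  = (820/881)    [-942 ≡ 820 mod 881]
  = (205/881)    [881 ≡ 1 mod 8 ⇒ (2/881)^2 = +1]
  = (881/205)    [QR: 205 ≡ 1 mod 4, sign kept]
  = (61/205)    [881 ≡ 61 mod 205]
  = (205/61)    [QR: 61 ≡ 1 mod 4, sign kept]
  = (22/61)    [205 ≡ 22 mod 61]
  = -(11/61)    [61 ≡ 5 mod 8 ⇒ (2/61) = -1]
  = -(61/11)    [QR: 61 ≡ 1 mod 4, sign kept]
  = -(6/11)    [61 ≡ 6 mod 11]
  = (3/11)    [11 ≡ 3 mod 8 ⇒ (2/11) = -1]
  = -(11/3)    [QR: both ≡ 3 mod 4, sign flips]
  = -(2/3)    [11 ≡ 2 mod 3]
  = (1/3)    [3 ≡ 3 mod 8 ⇒ (2/3) = -1]
  = 1    [(1/3) = 1]
(-942/881) = 1, and 881 is prime, so -942 is a quadratic residue mod 881.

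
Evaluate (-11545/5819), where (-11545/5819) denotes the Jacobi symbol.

1

(-11545/5819)
  = (93/5819)    [-11545 ≡ 93 mod 5819]
  = (5819/93)    [QR: 93 ≡ 1 mod 4, sign kept]
  = (53/93)    [5819 ≡ 53 mod 93]
  = (93/53)    [QR: 53 ≡ 1 mod 4, sign kept]
  = (40/53)    [93 ≡ 40 mod 53]
  = -(5/53)    [53 ≡ 5 mod 8 ⇒ (2/53)^3 = -1]
  = -(53/5)    [QR: 5 ≡ 1 mod 4, sign kept]
  = -(3/5)    [53 ≡ 3 mod 5]
  = -(5/3)    [QR: 5 ≡ 1 mod 4, sign kept]
  = -(2/3)    [5 ≡ 2 mod 3]
  = (1/3)    [3 ≡ 3 mod 8 ⇒ (2/3) = -1]
  = 1    [(1/3) = 1]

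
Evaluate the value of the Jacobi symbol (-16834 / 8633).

-1

Reduce the numerator: -16834 ≡ 432 (mod 8633), so (-16834 / 8633) = (432 / 8633).
Factor out 2: 432 = 2^4·27. Since 8633 ≡ 1 (mod 8), (2 / 8633) = +1, and (2 / 8633)^4 = +1. Now have (27 / 8633).
8633 ≡ 1 (mod 4), so quadratic reciprocity gives (27 / 8633) = (8633 / 27). Reduce: 8633 ≡ 20 (mod 27). Now have (20 / 27).
Factor out 2: 20 = 2^2·5. Since 27 ≡ 3 (mod 8), (2 / 27) = -1, and (2 / 27)^2 = +1. Now have (5 / 27).
5 ≡ 1 (mod 4), so quadratic reciprocity gives (5 / 27) = (27 / 5). Reduce: 27 ≡ 2 (mod 5). Now have (2 / 5).
Factor out 2: 2 = 2. Since 5 ≡ 5 (mod 8), (2 / 5) = -1. Now have -(1 / 5).
(1 / 5) = 1. Collecting the sign factors: -1.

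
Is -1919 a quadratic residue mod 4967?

Reduce the numerator: -1919 ≡ 3048 (mod 4967), so (-1919/4967) = (3048/4967).
Factor out 2: 3048 = 2^3·381. Since 4967 ≡ 7 (mod 8), (2/4967) = +1, and (2/4967)^3 = +1. Now have (381/4967).
381 ≡ 1 (mod 4), so quadratic reciprocity gives (381/4967) = (4967/381). Reduce: 4967 ≡ 14 (mod 381). Now have (14/381).
Factor out 2: 14 = 2·7. Since 381 ≡ 5 (mod 8), (2/381) = -1. Now have -(7/381).
381 ≡ 1 (mod 4), so quadratic reciprocity gives (7/381) = (381/7). Reduce: 381 ≡ 3 (mod 7). Now have -(3/7).
Both 3 ≡ 3 and 7 ≡ 3 (mod 4), so reciprocity gives (3/7) = -(7/3). Reduce: 7 ≡ 1 (mod 3). Now have (1/3).
(1/3) = 1. Collecting the sign factors: 1.
The Legendre symbol is 1, so x^2 ≡ -1919 (mod 4967) has solution.

yes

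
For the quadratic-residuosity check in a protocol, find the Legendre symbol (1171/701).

1

(1171/701)
  = (470/701)    [1171 ≡ 470 mod 701]
  = -(235/701)    [701 ≡ 5 mod 8 ⇒ (2/701) = -1]
  = -(701/235)    [QR: 701 ≡ 1 mod 4, sign kept]
  = -(231/235)    [701 ≡ 231 mod 235]
  = (235/231)    [QR: both ≡ 3 mod 4, sign flips]
  = (4/231)    [235 ≡ 4 mod 231]
  = (1/231)    [231 ≡ 7 mod 8 ⇒ (2/231)^2 = +1]
  = 1    [(1/231) = 1]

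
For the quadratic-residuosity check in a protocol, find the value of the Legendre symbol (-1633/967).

(-1633/967)
  = -(1633/967)    [967 ≡ 3 mod 4 ⇒ (-1/967) = -1]
  = -(666/967)    [1633 ≡ 666 mod 967]
  = -(333/967)    [967 ≡ 7 mod 8 ⇒ (2/967) = +1]
  = -(967/333)    [QR: 333 ≡ 1 mod 4, sign kept]
  = -(301/333)    [967 ≡ 301 mod 333]
  = -(333/301)    [QR: 301 ≡ 1 mod 4, sign kept]
  = -(32/301)    [333 ≡ 32 mod 301]
  = (1/301)    [301 ≡ 5 mod 8 ⇒ (2/301)^5 = -1]
  = 1    [(1/301) = 1]

1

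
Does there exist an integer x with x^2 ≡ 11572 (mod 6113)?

Reduce the numerator: 11572 ≡ 5459 (mod 6113), so (11572|6113) = (5459|6113).
6113 ≡ 1 (mod 4), so quadratic reciprocity gives (5459|6113) = (6113|5459). Reduce: 6113 ≡ 654 (mod 5459). Now have (654|5459).
Factor out 2: 654 = 2·327. Since 5459 ≡ 3 (mod 8), (2|5459) = -1. Now have -(327|5459).
Both 327 ≡ 3 and 5459 ≡ 3 (mod 4), so reciprocity gives (327|5459) = -(5459|327). Reduce: 5459 ≡ 227 (mod 327). Now have (227|327).
Both 227 ≡ 3 and 327 ≡ 3 (mod 4), so reciprocity gives (227|327) = -(327|227). Reduce: 327 ≡ 100 (mod 227). Now have -(100|227).
Factor out 2: 100 = 2^2·25. Since 227 ≡ 3 (mod 8), (2|227) = -1, and (2|227)^2 = +1. Now have -(25|227).
25 ≡ 1 (mod 4), so quadratic reciprocity gives (25|227) = (227|25). Reduce: 227 ≡ 2 (mod 25). Now have -(2|25).
Factor out 2: 2 = 2. Since 25 ≡ 1 (mod 8), (2|25) = +1. Now have -(1|25).
(1|25) = 1. Collecting the sign factors: -1.
(11572|6113) = -1, and 6113 is prime, so 11572 is not a quadratic residue mod 6113.

no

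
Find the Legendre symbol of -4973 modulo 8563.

(-4973/8563)
  = (3590/8563)    [-4973 ≡ 3590 mod 8563]
  = -(1795/8563)    [8563 ≡ 3 mod 8 ⇒ (2/8563) = -1]
  = (8563/1795)    [QR: both ≡ 3 mod 4, sign flips]
  = (1383/1795)    [8563 ≡ 1383 mod 1795]
  = -(1795/1383)    [QR: both ≡ 3 mod 4, sign flips]
  = -(412/1383)    [1795 ≡ 412 mod 1383]
  = -(103/1383)    [1383 ≡ 7 mod 8 ⇒ (2/1383)^2 = +1]
  = (1383/103)    [QR: both ≡ 3 mod 4, sign flips]
  = (44/103)    [1383 ≡ 44 mod 103]
  = (11/103)    [103 ≡ 7 mod 8 ⇒ (2/103)^2 = +1]
  = -(103/11)    [QR: both ≡ 3 mod 4, sign flips]
  = -(4/11)    [103 ≡ 4 mod 11]
  = -(1/11)    [11 ≡ 3 mod 8 ⇒ (2/11)^2 = +1]
  = -1    [(1/11) = 1]

-1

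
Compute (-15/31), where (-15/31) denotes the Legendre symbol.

1

Reduce the numerator: -15 ≡ 16 (mod 31), so (-15/31) = (16/31).
Factor out 2: 16 = 2^4. Since 31 ≡ 7 (mod 8), (2/31) = +1, and (2/31)^4 = +1. Now have (1/31).
(1/31) = 1. Collecting the sign factors: 1.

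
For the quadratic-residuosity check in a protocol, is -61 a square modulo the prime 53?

Reduce the numerator: -61 ≡ 45 (mod 53), so (-61/53) = (45/53).
45 ≡ 1 (mod 4), so quadratic reciprocity gives (45/53) = (53/45). Reduce: 53 ≡ 8 (mod 45). Now have (8/45).
Factor out 2: 8 = 2^3. Since 45 ≡ 5 (mod 8), (2/45) = -1, and (2/45)^3 = -1. Now have -(1/45).
(1/45) = 1. Collecting the sign factors: -1.
The Legendre symbol is -1, so x^2 ≡ -61 (mod 53) has no solution.

no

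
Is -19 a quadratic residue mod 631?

Reduce the numerator: -19 ≡ 612 (mod 631), so (-19/631) = (612/631).
Factor out 2: 612 = 2^2·153. Since 631 ≡ 7 (mod 8), (2/631) = +1, and (2/631)^2 = +1. Now have (153/631).
153 ≡ 1 (mod 4), so quadratic reciprocity gives (153/631) = (631/153). Reduce: 631 ≡ 19 (mod 153). Now have (19/153).
153 ≡ 1 (mod 4), so quadratic reciprocity gives (19/153) = (153/19). Reduce: 153 ≡ 1 (mod 19). Now have (1/19).
(1/19) = 1. Collecting the sign factors: 1.
(-19/631) = 1, and 631 is prime, so -19 is a quadratic residue mod 631.

yes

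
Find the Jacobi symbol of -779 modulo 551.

Reduce the numerator: -779 ≡ 323 (mod 551), so (-779/551) = (323/551).
Both 323 ≡ 3 and 551 ≡ 3 (mod 4), so reciprocity gives (323/551) = -(551/323). Reduce: 551 ≡ 228 (mod 323). Now have -(228/323).
Factor out 2: 228 = 2^2·57. Since 323 ≡ 3 (mod 8), (2/323) = -1, and (2/323)^2 = +1. Now have -(57/323).
57 ≡ 1 (mod 4), so quadratic reciprocity gives (57/323) = (323/57). Reduce: 323 ≡ 38 (mod 57). Now have -(38/57).
Factor out 2: 38 = 2·19. Since 57 ≡ 1 (mod 8), (2/57) = +1. Now have -(19/57).
57 ≡ 1 (mod 4), so quadratic reciprocity gives (19/57) = (57/19). Reduce: 57 ≡ 0 (mod 19). Now have -(0/19).
The numerator is now 0 with denominator 19 > 1: the symbol is 0.

0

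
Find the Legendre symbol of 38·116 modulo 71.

1

By multiplicativity, (38·116 / 71) = (38 / 71)·(116 / 71).
First factor (38 / 71):
(38 / 71)
  = (19 / 71)    [71 ≡ 7 mod 8 ⇒ (2 / 71) = +1]
  = -(71 / 19)    [QR: both ≡ 3 mod 4, sign flips]
  = -(14 / 19)    [71 ≡ 14 mod 19]
  = (7 / 19)    [19 ≡ 3 mod 8 ⇒ (2 / 19) = -1]
  = -(19 / 7)    [QR: both ≡ 3 mod 4, sign flips]
  = -(5 / 7)    [19 ≡ 5 mod 7]
  = -(7 / 5)    [QR: 5 ≡ 1 mod 4, sign kept]
  = -(2 / 5)    [7 ≡ 2 mod 5]
  = (1 / 5)    [5 ≡ 5 mod 8 ⇒ (2 / 5) = -1]
  = 1    [(1 / 5) = 1]
Second factor (116 / 71):
(116 / 71)
  = (45 / 71)    [116 ≡ 45 mod 71]
  = (71 / 45)    [QR: 45 ≡ 1 mod 4, sign kept]
  = (26 / 45)    [71 ≡ 26 mod 45]
  = -(13 / 45)    [45 ≡ 5 mod 8 ⇒ (2 / 45) = -1]
  = -(45 / 13)    [QR: 13 ≡ 1 mod 4, sign kept]
  = -(6 / 13)    [45 ≡ 6 mod 13]
  = (3 / 13)    [13 ≡ 5 mod 8 ⇒ (2 / 13) = -1]
  = (13 / 3)    [QR: 13 ≡ 1 mod 4, sign kept]
  = (1 / 3)    [13 ≡ 1 mod 3]
  = 1    [(1 / 3) = 1]
Product: (1)·(1) = 1.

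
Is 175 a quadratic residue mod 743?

Both 175 ≡ 3 and 743 ≡ 3 (mod 4), so reciprocity gives (175/743) = -(743/175). Reduce: 743 ≡ 43 (mod 175). Now have -(43/175).
Both 43 ≡ 3 and 175 ≡ 3 (mod 4), so reciprocity gives (43/175) = -(175/43). Reduce: 175 ≡ 3 (mod 43). Now have (3/43).
Both 3 ≡ 3 and 43 ≡ 3 (mod 4), so reciprocity gives (3/43) = -(43/3). Reduce: 43 ≡ 1 (mod 3). Now have -(1/3).
(1/3) = 1. Collecting the sign factors: -1.
(175/743) = -1, and 743 is prime, so 175 is not a quadratic residue mod 743.

no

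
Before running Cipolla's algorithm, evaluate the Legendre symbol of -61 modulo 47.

-1

(-61/47)
  = (33/47)    [-61 ≡ 33 mod 47]
  = (47/33)    [QR: 33 ≡ 1 mod 4, sign kept]
  = (14/33)    [47 ≡ 14 mod 33]
  = (7/33)    [33 ≡ 1 mod 8 ⇒ (2/33) = +1]
  = (33/7)    [QR: 33 ≡ 1 mod 4, sign kept]
  = (5/7)    [33 ≡ 5 mod 7]
  = (7/5)    [QR: 5 ≡ 1 mod 4, sign kept]
  = (2/5)    [7 ≡ 2 mod 5]
  = -(1/5)    [5 ≡ 5 mod 8 ⇒ (2/5) = -1]
  = -1    [(1/5) = 1]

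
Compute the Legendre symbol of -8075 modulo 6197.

-1

Reduce the numerator: -8075 ≡ 4319 (mod 6197), so (-8075/6197) = (4319/6197).
6197 ≡ 1 (mod 4), so quadratic reciprocity gives (4319/6197) = (6197/4319). Reduce: 6197 ≡ 1878 (mod 4319). Now have (1878/4319).
Factor out 2: 1878 = 2·939. Since 4319 ≡ 7 (mod 8), (2/4319) = +1. Now have (939/4319).
Both 939 ≡ 3 and 4319 ≡ 3 (mod 4), so reciprocity gives (939/4319) = -(4319/939). Reduce: 4319 ≡ 563 (mod 939). Now have -(563/939).
Both 563 ≡ 3 and 939 ≡ 3 (mod 4), so reciprocity gives (563/939) = -(939/563). Reduce: 939 ≡ 376 (mod 563). Now have (376/563).
Factor out 2: 376 = 2^3·47. Since 563 ≡ 3 (mod 8), (2/563) = -1, and (2/563)^3 = -1. Now have -(47/563).
Both 47 ≡ 3 and 563 ≡ 3 (mod 4), so reciprocity gives (47/563) = -(563/47). Reduce: 563 ≡ 46 (mod 47). Now have (46/47).
Factor out 2: 46 = 2·23. Since 47 ≡ 7 (mod 8), (2/47) = +1. Now have (23/47).
Both 23 ≡ 3 and 47 ≡ 3 (mod 4), so reciprocity gives (23/47) = -(47/23). Reduce: 47 ≡ 1 (mod 23). Now have -(1/23).
(1/23) = 1. Collecting the sign factors: -1.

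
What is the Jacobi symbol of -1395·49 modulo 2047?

By multiplicativity, (-1395·49 / 2047) = (-1395 / 2047)·(49 / 2047).
First factor (-1395 / 2047):
Pull out -1: (-1395 / 2047) = (-1 / 2047)·(1395 / 2047). Since 2047 ≡ 3 (mod 4), (-1 / 2047) = -1. Now have -(1395 / 2047).
Both 1395 ≡ 3 and 2047 ≡ 3 (mod 4), so reciprocity gives (1395 / 2047) = -(2047 / 1395). Reduce: 2047 ≡ 652 (mod 1395). Now have (652 / 1395).
Factor out 2: 652 = 2^2·163. Since 1395 ≡ 3 (mod 8), (2 / 1395) = -1, and (2 / 1395)^2 = +1. Now have (163 / 1395).
Both 163 ≡ 3 and 1395 ≡ 3 (mod 4), so reciprocity gives (163 / 1395) = -(1395 / 163). Reduce: 1395 ≡ 91 (mod 163). Now have -(91 / 163).
Both 91 ≡ 3 and 163 ≡ 3 (mod 4), so reciprocity gives (91 / 163) = -(163 / 91). Reduce: 163 ≡ 72 (mod 91). Now have (72 / 91).
Factor out 2: 72 = 2^3·9. Since 91 ≡ 3 (mod 8), (2 / 91) = -1, and (2 / 91)^3 = -1. Now have -(9 / 91).
9 ≡ 1 (mod 4), so quadratic reciprocity gives (9 / 91) = (91 / 9). Reduce: 91 ≡ 1 (mod 9). Now have -(1 / 9).
(1 / 9) = 1. Collecting the sign factors: -1.
Second factor (49 / 2047):
49 ≡ 1 (mod 4), so quadratic reciprocity gives (49 / 2047) = (2047 / 49). Reduce: 2047 ≡ 38 (mod 49). Now have (38 / 49).
Factor out 2: 38 = 2·19. Since 49 ≡ 1 (mod 8), (2 / 49) = +1. Now have (19 / 49).
49 ≡ 1 (mod 4), so quadratic reciprocity gives (19 / 49) = (49 / 19). Reduce: 49 ≡ 11 (mod 19). Now have (11 / 19).
Both 11 ≡ 3 and 19 ≡ 3 (mod 4), so reciprocity gives (11 / 19) = -(19 / 11). Reduce: 19 ≡ 8 (mod 11). Now have -(8 / 11).
Factor out 2: 8 = 2^3. Since 11 ≡ 3 (mod 8), (2 / 11) = -1, and (2 / 11)^3 = -1. Now have (1 / 11).
(1 / 11) = 1. Collecting the sign factors: 1.
Product: (-1)·(1) = -1.

-1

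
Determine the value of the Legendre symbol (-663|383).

Reduce the numerator: -663 ≡ 103 (mod 383), so (-663|383) = (103|383).
Both 103 ≡ 3 and 383 ≡ 3 (mod 4), so reciprocity gives (103|383) = -(383|103). Reduce: 383 ≡ 74 (mod 103). Now have -(74|103).
Factor out 2: 74 = 2·37. Since 103 ≡ 7 (mod 8), (2|103) = +1. Now have -(37|103).
37 ≡ 1 (mod 4), so quadratic reciprocity gives (37|103) = (103|37). Reduce: 103 ≡ 29 (mod 37). Now have -(29|37).
29 ≡ 1 (mod 4), so quadratic reciprocity gives (29|37) = (37|29). Reduce: 37 ≡ 8 (mod 29). Now have -(8|29).
Factor out 2: 8 = 2^3. Since 29 ≡ 5 (mod 8), (2|29) = -1, and (2|29)^3 = -1. Now have (1|29).
(1|29) = 1. Collecting the sign factors: 1.

1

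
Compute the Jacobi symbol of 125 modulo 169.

1

(125/169)
  = (169/125)    [QR: 125 ≡ 1 mod 4, sign kept]
  = (44/125)    [169 ≡ 44 mod 125]
  = (11/125)    [125 ≡ 5 mod 8 ⇒ (2/125)^2 = +1]
  = (125/11)    [QR: 125 ≡ 1 mod 4, sign kept]
  = (4/11)    [125 ≡ 4 mod 11]
  = (1/11)    [11 ≡ 3 mod 8 ⇒ (2/11)^2 = +1]
  = 1    [(1/11) = 1]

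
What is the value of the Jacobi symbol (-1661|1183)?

-1

(-1661|1183)
  = -(1661|1183)    [1183 ≡ 3 mod 4 ⇒ (-1|1183) = -1]
  = -(478|1183)    [1661 ≡ 478 mod 1183]
  = -(239|1183)    [1183 ≡ 7 mod 8 ⇒ (2|1183) = +1]
  = (1183|239)    [QR: both ≡ 3 mod 4, sign flips]
  = (227|239)    [1183 ≡ 227 mod 239]
  = -(239|227)    [QR: both ≡ 3 mod 4, sign flips]
  = -(12|227)    [239 ≡ 12 mod 227]
  = -(3|227)    [227 ≡ 3 mod 8 ⇒ (2|227)^2 = +1]
  = (227|3)    [QR: both ≡ 3 mod 4, sign flips]
  = (2|3)    [227 ≡ 2 mod 3]
  = -(1|3)    [3 ≡ 3 mod 8 ⇒ (2|3) = -1]
  = -1    [(1|3) = 1]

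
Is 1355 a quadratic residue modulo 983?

Reduce the numerator: 1355 ≡ 372 (mod 983), so (1355/983) = (372/983).
Factor out 2: 372 = 2^2·93. Since 983 ≡ 7 (mod 8), (2/983) = +1, and (2/983)^2 = +1. Now have (93/983).
93 ≡ 1 (mod 4), so quadratic reciprocity gives (93/983) = (983/93). Reduce: 983 ≡ 53 (mod 93). Now have (53/93).
53 ≡ 1 (mod 4), so quadratic reciprocity gives (53/93) = (93/53). Reduce: 93 ≡ 40 (mod 53). Now have (40/53).
Factor out 2: 40 = 2^3·5. Since 53 ≡ 5 (mod 8), (2/53) = -1, and (2/53)^3 = -1. Now have -(5/53).
5 ≡ 1 (mod 4), so quadratic reciprocity gives (5/53) = (53/5). Reduce: 53 ≡ 3 (mod 5). Now have -(3/5).
5 ≡ 1 (mod 4), so quadratic reciprocity gives (3/5) = (5/3). Reduce: 5 ≡ 2 (mod 3). Now have -(2/3).
Factor out 2: 2 = 2. Since 3 ≡ 3 (mod 8), (2/3) = -1. Now have (1/3).
(1/3) = 1. Collecting the sign factors: 1.
(1355/983) = 1, and 983 is prime, so 1355 is a quadratic residue mod 983.

yes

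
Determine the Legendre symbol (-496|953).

(-496|953)
  = (496|953)    [953 ≡ 1 mod 4 ⇒ (-1|953) = +1]
  = (31|953)    [953 ≡ 1 mod 8 ⇒ (2|953)^4 = +1]
  = (953|31)    [QR: 953 ≡ 1 mod 4, sign kept]
  = (23|31)    [953 ≡ 23 mod 31]
  = -(31|23)    [QR: both ≡ 3 mod 4, sign flips]
  = -(8|23)    [31 ≡ 8 mod 23]
  = -(1|23)    [23 ≡ 7 mod 8 ⇒ (2|23)^3 = +1]
  = -1    [(1|23) = 1]

-1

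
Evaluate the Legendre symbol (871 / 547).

1

(871 / 547)
  = (324 / 547)    [871 ≡ 324 mod 547]
  = (81 / 547)    [547 ≡ 3 mod 8 ⇒ (2 / 547)^2 = +1]
  = (547 / 81)    [QR: 81 ≡ 1 mod 4, sign kept]
  = (61 / 81)    [547 ≡ 61 mod 81]
  = (81 / 61)    [QR: 61 ≡ 1 mod 4, sign kept]
  = (20 / 61)    [81 ≡ 20 mod 61]
  = (5 / 61)    [61 ≡ 5 mod 8 ⇒ (2 / 61)^2 = +1]
  = (61 / 5)    [QR: 5 ≡ 1 mod 4, sign kept]
  = (1 / 5)    [61 ≡ 1 mod 5]
  = 1    [(1 / 5) = 1]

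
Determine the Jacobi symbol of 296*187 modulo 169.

By multiplicativity, (296·187/169) = (296/169)·(187/169).
First factor (296/169):
(296/169)
  = (127/169)    [296 ≡ 127 mod 169]
  = (169/127)    [QR: 169 ≡ 1 mod 4, sign kept]
  = (42/127)    [169 ≡ 42 mod 127]
  = (21/127)    [127 ≡ 7 mod 8 ⇒ (2/127) = +1]
  = (127/21)    [QR: 21 ≡ 1 mod 4, sign kept]
  = (1/21)    [127 ≡ 1 mod 21]
  = 1    [(1/21) = 1]
Second factor (187/169):
(187/169)
  = (18/169)    [187 ≡ 18 mod 169]
  = (9/169)    [169 ≡ 1 mod 8 ⇒ (2/169) = +1]
  = (169/9)    [QR: 9 ≡ 1 mod 4, sign kept]
  = (7/9)    [169 ≡ 7 mod 9]
  = (9/7)    [QR: 9 ≡ 1 mod 4, sign kept]
  = (2/7)    [9 ≡ 2 mod 7]
  = (1/7)    [7 ≡ 7 mod 8 ⇒ (2/7) = +1]
  = 1    [(1/7) = 1]
Product: (1)·(1) = 1.

1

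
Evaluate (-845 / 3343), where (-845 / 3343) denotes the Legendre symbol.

1

(-845 / 3343)
  = -(845 / 3343)    [3343 ≡ 3 mod 4 ⇒ (-1 / 3343) = -1]
  = -(3343 / 845)    [QR: 845 ≡ 1 mod 4, sign kept]
  = -(808 / 845)    [3343 ≡ 808 mod 845]
  = (101 / 845)    [845 ≡ 5 mod 8 ⇒ (2 / 845)^3 = -1]
  = (845 / 101)    [QR: 101 ≡ 1 mod 4, sign kept]
  = (37 / 101)    [845 ≡ 37 mod 101]
  = (101 / 37)    [QR: 37 ≡ 1 mod 4, sign kept]
  = (27 / 37)    [101 ≡ 27 mod 37]
  = (37 / 27)    [QR: 37 ≡ 1 mod 4, sign kept]
  = (10 / 27)    [37 ≡ 10 mod 27]
  = -(5 / 27)    [27 ≡ 3 mod 8 ⇒ (2 / 27) = -1]
  = -(27 / 5)    [QR: 5 ≡ 1 mod 4, sign kept]
  = -(2 / 5)    [27 ≡ 2 mod 5]
  = (1 / 5)    [5 ≡ 5 mod 8 ⇒ (2 / 5) = -1]
  = 1    [(1 / 5) = 1]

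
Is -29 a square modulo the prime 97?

Pull out -1: (-29/97) = (-1/97)·(29/97). Since 97 ≡ 1 (mod 4), (-1/97) = +1. Now have (29/97).
29 ≡ 1 (mod 4), so quadratic reciprocity gives (29/97) = (97/29). Reduce: 97 ≡ 10 (mod 29). Now have (10/29).
Factor out 2: 10 = 2·5. Since 29 ≡ 5 (mod 8), (2/29) = -1. Now have -(5/29).
5 ≡ 1 (mod 4), so quadratic reciprocity gives (5/29) = (29/5). Reduce: 29 ≡ 4 (mod 5). Now have -(4/5).
Factor out 2: 4 = 2^2. Since 5 ≡ 5 (mod 8), (2/5) = -1, and (2/5)^2 = +1. Now have -(1/5).
(1/5) = 1. Collecting the sign factors: -1.
The Legendre symbol is -1, so x^2 ≡ -29 (mod 97) has no solution.

no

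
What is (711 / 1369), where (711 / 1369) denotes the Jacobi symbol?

1369 ≡ 1 (mod 4), so quadratic reciprocity gives (711 / 1369) = (1369 / 711). Reduce: 1369 ≡ 658 (mod 711). Now have (658 / 711).
Factor out 2: 658 = 2·329. Since 711 ≡ 7 (mod 8), (2 / 711) = +1. Now have (329 / 711).
329 ≡ 1 (mod 4), so quadratic reciprocity gives (329 / 711) = (711 / 329). Reduce: 711 ≡ 53 (mod 329). Now have (53 / 329).
53 ≡ 1 (mod 4), so quadratic reciprocity gives (53 / 329) = (329 / 53). Reduce: 329 ≡ 11 (mod 53). Now have (11 / 53).
53 ≡ 1 (mod 4), so quadratic reciprocity gives (11 / 53) = (53 / 11). Reduce: 53 ≡ 9 (mod 11). Now have (9 / 11).
9 ≡ 1 (mod 4), so quadratic reciprocity gives (9 / 11) = (11 / 9). Reduce: 11 ≡ 2 (mod 9). Now have (2 / 9).
Factor out 2: 2 = 2. Since 9 ≡ 1 (mod 8), (2 / 9) = +1. Now have (1 / 9).
(1 / 9) = 1. Collecting the sign factors: 1.

1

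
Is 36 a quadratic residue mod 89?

yes

Factor out 2: 36 = 2^2·9. Since 89 ≡ 1 (mod 8), (2/89) = +1, and (2/89)^2 = +1. Now have (9/89).
9 ≡ 1 (mod 4), so quadratic reciprocity gives (9/89) = (89/9). Reduce: 89 ≡ 8 (mod 9). Now have (8/9).
Factor out 2: 8 = 2^3. Since 9 ≡ 1 (mod 8), (2/9) = +1, and (2/9)^3 = +1. Now have (1/9).
(1/9) = 1. Collecting the sign factors: 1.
The Legendre symbol is 1, so x^2 ≡ 36 (mod 89) has solution.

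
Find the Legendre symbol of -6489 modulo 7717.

(-6489/7717)
  = (6489/7717)    [7717 ≡ 1 mod 4 ⇒ (-1/7717) = +1]
  = (7717/6489)    [QR: 6489 ≡ 1 mod 4, sign kept]
  = (1228/6489)    [7717 ≡ 1228 mod 6489]
  = (307/6489)    [6489 ≡ 1 mod 8 ⇒ (2/6489)^2 = +1]
  = (6489/307)    [QR: 6489 ≡ 1 mod 4, sign kept]
  = (42/307)    [6489 ≡ 42 mod 307]
  = -(21/307)    [307 ≡ 3 mod 8 ⇒ (2/307) = -1]
  = -(307/21)    [QR: 21 ≡ 1 mod 4, sign kept]
  = -(13/21)    [307 ≡ 13 mod 21]
  = -(21/13)    [QR: 13 ≡ 1 mod 4, sign kept]
  = -(8/13)    [21 ≡ 8 mod 13]
  = (1/13)    [13 ≡ 5 mod 8 ⇒ (2/13)^3 = -1]
  = 1    [(1/13) = 1]

1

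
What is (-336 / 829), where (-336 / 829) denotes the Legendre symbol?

-1

(-336 / 829)
  = (493 / 829)    [-336 ≡ 493 mod 829]
  = (829 / 493)    [QR: 493 ≡ 1 mod 4, sign kept]
  = (336 / 493)    [829 ≡ 336 mod 493]
  = (21 / 493)    [493 ≡ 5 mod 8 ⇒ (2 / 493)^4 = +1]
  = (493 / 21)    [QR: 21 ≡ 1 mod 4, sign kept]
  = (10 / 21)    [493 ≡ 10 mod 21]
  = -(5 / 21)    [21 ≡ 5 mod 8 ⇒ (2 / 21) = -1]
  = -(21 / 5)    [QR: 5 ≡ 1 mod 4, sign kept]
  = -(1 / 5)    [21 ≡ 1 mod 5]
  = -1    [(1 / 5) = 1]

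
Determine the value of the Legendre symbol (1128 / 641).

Reduce the numerator: 1128 ≡ 487 (mod 641), so (1128 / 641) = (487 / 641).
641 ≡ 1 (mod 4), so quadratic reciprocity gives (487 / 641) = (641 / 487). Reduce: 641 ≡ 154 (mod 487). Now have (154 / 487).
Factor out 2: 154 = 2·77. Since 487 ≡ 7 (mod 8), (2 / 487) = +1. Now have (77 / 487).
77 ≡ 1 (mod 4), so quadratic reciprocity gives (77 / 487) = (487 / 77). Reduce: 487 ≡ 25 (mod 77). Now have (25 / 77).
25 ≡ 1 (mod 4), so quadratic reciprocity gives (25 / 77) = (77 / 25). Reduce: 77 ≡ 2 (mod 25). Now have (2 / 25).
Factor out 2: 2 = 2. Since 25 ≡ 1 (mod 8), (2 / 25) = +1. Now have (1 / 25).
(1 / 25) = 1. Collecting the sign factors: 1.

1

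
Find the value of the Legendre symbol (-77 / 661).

Pull out -1: (-77 / 661) = (-1 / 661)·(77 / 661). Since 661 ≡ 1 (mod 4), (-1 / 661) = +1. Now have (77 / 661).
77 ≡ 1 (mod 4), so quadratic reciprocity gives (77 / 661) = (661 / 77). Reduce: 661 ≡ 45 (mod 77). Now have (45 / 77).
45 ≡ 1 (mod 4), so quadratic reciprocity gives (45 / 77) = (77 / 45). Reduce: 77 ≡ 32 (mod 45). Now have (32 / 45).
Factor out 2: 32 = 2^5. Since 45 ≡ 5 (mod 8), (2 / 45) = -1, and (2 / 45)^5 = -1. Now have -(1 / 45).
(1 / 45) = 1. Collecting the sign factors: -1.

-1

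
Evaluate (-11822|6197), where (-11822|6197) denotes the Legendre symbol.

(-11822|6197)
  = (11822|6197)    [6197 ≡ 1 mod 4 ⇒ (-1|6197) = +1]
  = (5625|6197)    [11822 ≡ 5625 mod 6197]
  = (6197|5625)    [QR: 5625 ≡ 1 mod 4, sign kept]
  = (572|5625)    [6197 ≡ 572 mod 5625]
  = (143|5625)    [5625 ≡ 1 mod 8 ⇒ (2|5625)^2 = +1]
  = (5625|143)    [QR: 5625 ≡ 1 mod 4, sign kept]
  = (48|143)    [5625 ≡ 48 mod 143]
  = (3|143)    [143 ≡ 7 mod 8 ⇒ (2|143)^4 = +1]
  = -(143|3)    [QR: both ≡ 3 mod 4, sign flips]
  = -(2|3)    [143 ≡ 2 mod 3]
  = (1|3)    [3 ≡ 3 mod 8 ⇒ (2|3) = -1]
  = 1    [(1|3) = 1]

1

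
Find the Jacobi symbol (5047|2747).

Reduce the numerator: 5047 ≡ 2300 (mod 2747), so (5047|2747) = (2300|2747).
Factor out 2: 2300 = 2^2·575. Since 2747 ≡ 3 (mod 8), (2|2747) = -1, and (2|2747)^2 = +1. Now have (575|2747).
Both 575 ≡ 3 and 2747 ≡ 3 (mod 4), so reciprocity gives (575|2747) = -(2747|575). Reduce: 2747 ≡ 447 (mod 575). Now have -(447|575).
Both 447 ≡ 3 and 575 ≡ 3 (mod 4), so reciprocity gives (447|575) = -(575|447). Reduce: 575 ≡ 128 (mod 447). Now have (128|447).
Factor out 2: 128 = 2^7. Since 447 ≡ 7 (mod 8), (2|447) = +1, and (2|447)^7 = +1. Now have (1|447).
(1|447) = 1. Collecting the sign factors: 1.

1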